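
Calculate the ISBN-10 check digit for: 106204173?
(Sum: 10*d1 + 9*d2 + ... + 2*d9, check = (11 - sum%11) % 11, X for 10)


Weighted sum: 123
123 mod 11 = 2

Check digit: 9


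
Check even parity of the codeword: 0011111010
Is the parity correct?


Number of 1s: 6

Yes, parity is correct (6 ones)


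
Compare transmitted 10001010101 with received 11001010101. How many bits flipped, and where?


XOR: 01000000000

1 error(s) at position(s): 1


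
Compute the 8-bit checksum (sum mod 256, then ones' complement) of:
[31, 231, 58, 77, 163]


Sum = 560 mod 256 = 48
Complement = 207

207


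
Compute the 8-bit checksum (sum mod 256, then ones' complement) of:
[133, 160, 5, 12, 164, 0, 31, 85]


Sum = 590 mod 256 = 78
Complement = 177

177


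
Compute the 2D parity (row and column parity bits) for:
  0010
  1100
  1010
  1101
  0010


Row parities: 10011
Column parities: 1011

Row P: 10011, Col P: 1011, Corner: 1


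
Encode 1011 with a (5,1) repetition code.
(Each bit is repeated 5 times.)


Each bit -> 5 copies

11111000001111111111


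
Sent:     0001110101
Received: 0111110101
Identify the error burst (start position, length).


XOR: 0110000000

Burst at position 1, length 2


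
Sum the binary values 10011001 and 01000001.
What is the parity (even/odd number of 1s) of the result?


10011001 = 153
01000001 = 65
Sum = 218 = 11011010
1s count = 5

odd parity (5 ones in 11011010)


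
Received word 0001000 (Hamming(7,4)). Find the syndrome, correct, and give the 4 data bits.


Syndrome = 4: error at position 4

Data: 0000 (corrected bit 4)


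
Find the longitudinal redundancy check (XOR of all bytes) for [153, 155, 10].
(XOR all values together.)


XOR chain: 153 ^ 155 ^ 10 = 8

8


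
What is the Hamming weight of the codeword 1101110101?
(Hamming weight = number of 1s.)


Counting 1s in 1101110101

7


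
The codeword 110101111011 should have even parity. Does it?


Number of 1s: 9

No, parity error (9 ones)


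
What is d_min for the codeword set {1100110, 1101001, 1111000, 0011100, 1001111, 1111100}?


Comparing all pairs, minimum distance: 1
Can detect 0 errors, correct 0 errors

1


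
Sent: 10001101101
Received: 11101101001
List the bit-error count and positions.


XOR: 01100000100

3 error(s) at position(s): 1, 2, 8


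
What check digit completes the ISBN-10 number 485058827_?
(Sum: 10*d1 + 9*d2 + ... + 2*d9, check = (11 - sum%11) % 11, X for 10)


Weighted sum: 274
274 mod 11 = 10

Check digit: 1


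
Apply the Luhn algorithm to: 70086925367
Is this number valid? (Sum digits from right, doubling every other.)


Luhn sum = 45
45 mod 10 = 5

Invalid (Luhn sum mod 10 = 5)


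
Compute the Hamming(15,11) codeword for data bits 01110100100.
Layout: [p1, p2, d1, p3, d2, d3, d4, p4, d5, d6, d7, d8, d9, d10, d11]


Parity bits: p1=1, p2=1, p3=0, p4=0

110011100100100


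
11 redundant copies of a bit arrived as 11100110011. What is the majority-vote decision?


Ones: 7 out of 11
Threshold: 6

1 (7/11 voted 1)


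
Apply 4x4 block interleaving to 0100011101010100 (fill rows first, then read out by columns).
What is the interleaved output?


Matrix:
  0100
  0111
  0101
  0100
Read columns: 0000111101000110

0000111101000110


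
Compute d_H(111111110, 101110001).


XOR: 010001111
Count of 1s: 5

5


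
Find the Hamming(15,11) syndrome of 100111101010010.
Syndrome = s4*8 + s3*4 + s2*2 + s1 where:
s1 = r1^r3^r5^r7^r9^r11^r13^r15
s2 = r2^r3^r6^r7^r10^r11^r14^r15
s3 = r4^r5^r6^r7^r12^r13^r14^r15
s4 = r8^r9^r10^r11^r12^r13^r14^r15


s1=1, s2=0, s3=1, s4=1

Syndrome = 13 (error at position 13)


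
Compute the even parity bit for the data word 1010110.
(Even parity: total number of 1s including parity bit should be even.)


Number of 1s in data: 4
Parity bit: 0

0


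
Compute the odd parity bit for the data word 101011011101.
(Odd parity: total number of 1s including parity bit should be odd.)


Number of 1s in data: 8
Parity bit: 1

1


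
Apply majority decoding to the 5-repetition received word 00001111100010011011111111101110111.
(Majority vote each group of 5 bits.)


Groups: 00001, 11110, 00100, 11011, 11111, 11011, 10111
Majority votes: 0101111

0101111


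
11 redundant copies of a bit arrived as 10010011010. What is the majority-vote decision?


Ones: 5 out of 11
Threshold: 6

0 (5/11 voted 1)


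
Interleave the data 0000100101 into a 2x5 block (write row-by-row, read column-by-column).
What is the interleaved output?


Matrix:
  00001
  00101
Read columns: 0000010011

0000010011


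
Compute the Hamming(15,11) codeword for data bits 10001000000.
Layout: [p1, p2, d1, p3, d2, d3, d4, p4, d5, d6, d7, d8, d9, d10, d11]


Parity bits: p1=0, p2=1, p3=0, p4=1

011000011000000


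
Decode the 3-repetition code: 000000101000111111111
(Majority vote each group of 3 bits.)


Groups: 000, 000, 101, 000, 111, 111, 111
Majority votes: 0010111

0010111


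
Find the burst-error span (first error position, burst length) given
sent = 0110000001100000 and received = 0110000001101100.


XOR: 0000000000001100

Burst at position 12, length 2


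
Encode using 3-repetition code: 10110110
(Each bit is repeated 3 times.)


Each bit -> 3 copies

111000111111000111111000


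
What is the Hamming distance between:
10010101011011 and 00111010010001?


XOR: 10101111001010
Count of 1s: 8

8


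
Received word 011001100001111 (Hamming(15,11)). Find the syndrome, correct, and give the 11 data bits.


Syndrome = 0: no error detected

Data: 10110001111 (no errors)


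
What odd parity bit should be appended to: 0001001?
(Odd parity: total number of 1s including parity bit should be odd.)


Number of 1s in data: 2
Parity bit: 1

1


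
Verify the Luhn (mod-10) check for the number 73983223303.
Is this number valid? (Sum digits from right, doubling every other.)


Luhn sum = 50
50 mod 10 = 0

Valid (Luhn sum mod 10 = 0)


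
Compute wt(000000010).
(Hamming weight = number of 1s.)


Counting 1s in 000000010

1


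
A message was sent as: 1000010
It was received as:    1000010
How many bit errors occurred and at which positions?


XOR: 0000000

0 errors (received matches sent)


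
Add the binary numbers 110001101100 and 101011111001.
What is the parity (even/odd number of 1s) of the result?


110001101100 = 3180
101011111001 = 2809
Sum = 5989 = 1011101100101
1s count = 8

even parity (8 ones in 1011101100101)


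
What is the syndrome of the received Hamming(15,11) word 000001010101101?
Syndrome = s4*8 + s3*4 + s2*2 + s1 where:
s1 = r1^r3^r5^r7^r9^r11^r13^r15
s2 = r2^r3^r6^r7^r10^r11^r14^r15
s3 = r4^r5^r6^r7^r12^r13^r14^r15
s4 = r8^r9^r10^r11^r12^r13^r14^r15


s1=0, s2=1, s3=0, s4=1

Syndrome = 10 (error at position 10)


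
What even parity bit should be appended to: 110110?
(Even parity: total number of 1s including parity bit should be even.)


Number of 1s in data: 4
Parity bit: 0

0


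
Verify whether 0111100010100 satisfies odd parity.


Number of 1s: 6

No, parity error (6 ones)


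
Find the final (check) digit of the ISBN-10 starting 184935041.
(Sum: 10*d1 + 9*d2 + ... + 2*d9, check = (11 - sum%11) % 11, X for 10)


Weighted sum: 234
234 mod 11 = 3

Check digit: 8


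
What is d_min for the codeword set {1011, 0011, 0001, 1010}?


Comparing all pairs, minimum distance: 1
Can detect 0 errors, correct 0 errors

1


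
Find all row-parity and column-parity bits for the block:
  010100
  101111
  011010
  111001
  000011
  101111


Row parities: 011001
Column parities: 110100

Row P: 011001, Col P: 110100, Corner: 1


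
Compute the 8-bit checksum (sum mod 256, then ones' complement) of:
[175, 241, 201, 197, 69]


Sum = 883 mod 256 = 115
Complement = 140

140


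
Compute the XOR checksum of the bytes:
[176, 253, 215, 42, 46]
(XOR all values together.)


XOR chain: 176 ^ 253 ^ 215 ^ 42 ^ 46 = 158

158


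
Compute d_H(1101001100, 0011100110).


XOR: 1110101010
Count of 1s: 6

6


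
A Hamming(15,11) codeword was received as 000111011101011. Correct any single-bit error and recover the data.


Syndrome = 1: error at position 1

Data: 01101101011 (corrected bit 1)


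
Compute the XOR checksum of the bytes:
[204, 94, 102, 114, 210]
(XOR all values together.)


XOR chain: 204 ^ 94 ^ 102 ^ 114 ^ 210 = 84

84


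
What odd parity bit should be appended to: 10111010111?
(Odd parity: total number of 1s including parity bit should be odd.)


Number of 1s in data: 8
Parity bit: 1

1


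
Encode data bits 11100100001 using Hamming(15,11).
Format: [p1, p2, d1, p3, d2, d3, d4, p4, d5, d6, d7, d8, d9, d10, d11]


Parity bits: p1=1, p2=0, p3=1, p4=0

101111000100001


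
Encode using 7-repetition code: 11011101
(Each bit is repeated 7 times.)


Each bit -> 7 copies

11111111111111000000011111111111111111111100000001111111


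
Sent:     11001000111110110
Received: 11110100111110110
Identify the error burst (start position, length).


XOR: 00111100000000000

Burst at position 2, length 4


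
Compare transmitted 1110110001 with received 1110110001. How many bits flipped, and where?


XOR: 0000000000

0 errors (received matches sent)


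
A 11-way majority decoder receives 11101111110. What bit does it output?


Ones: 9 out of 11
Threshold: 6

1 (9/11 voted 1)


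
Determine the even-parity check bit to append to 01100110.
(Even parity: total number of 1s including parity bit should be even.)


Number of 1s in data: 4
Parity bit: 0

0


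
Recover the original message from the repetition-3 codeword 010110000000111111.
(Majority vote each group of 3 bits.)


Groups: 010, 110, 000, 000, 111, 111
Majority votes: 010011

010011


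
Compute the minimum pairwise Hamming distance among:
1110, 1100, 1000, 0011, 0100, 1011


Comparing all pairs, minimum distance: 1
Can detect 0 errors, correct 0 errors

1


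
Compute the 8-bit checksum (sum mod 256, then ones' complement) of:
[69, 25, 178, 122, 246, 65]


Sum = 705 mod 256 = 193
Complement = 62

62


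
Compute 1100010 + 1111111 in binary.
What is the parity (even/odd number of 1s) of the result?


1100010 = 98
1111111 = 127
Sum = 225 = 11100001
1s count = 4

even parity (4 ones in 11100001)


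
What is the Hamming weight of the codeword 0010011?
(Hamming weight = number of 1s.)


Counting 1s in 0010011

3


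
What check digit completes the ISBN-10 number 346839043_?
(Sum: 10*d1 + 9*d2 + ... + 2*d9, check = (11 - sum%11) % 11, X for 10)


Weighted sum: 251
251 mod 11 = 9

Check digit: 2


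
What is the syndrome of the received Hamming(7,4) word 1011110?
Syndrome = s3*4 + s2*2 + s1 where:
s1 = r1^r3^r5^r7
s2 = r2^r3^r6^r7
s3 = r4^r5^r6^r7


s1=1, s2=0, s3=1

Syndrome = 5 (error at position 5)


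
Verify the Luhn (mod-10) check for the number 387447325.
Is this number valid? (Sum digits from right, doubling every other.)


Luhn sum = 46
46 mod 10 = 6

Invalid (Luhn sum mod 10 = 6)


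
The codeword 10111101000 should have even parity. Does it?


Number of 1s: 6

Yes, parity is correct (6 ones)


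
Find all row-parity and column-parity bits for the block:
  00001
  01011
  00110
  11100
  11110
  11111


Row parities: 110101
Column parities: 10001

Row P: 110101, Col P: 10001, Corner: 0


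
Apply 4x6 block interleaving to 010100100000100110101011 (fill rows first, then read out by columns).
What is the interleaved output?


Matrix:
  010100
  100000
  100110
  101011
Read columns: 011110000001101000110001

011110000001101000110001


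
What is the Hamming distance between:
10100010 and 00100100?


XOR: 10000110
Count of 1s: 3

3


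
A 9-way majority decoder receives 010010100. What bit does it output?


Ones: 3 out of 9
Threshold: 5

0 (3/9 voted 1)


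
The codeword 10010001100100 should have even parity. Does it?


Number of 1s: 5

No, parity error (5 ones)


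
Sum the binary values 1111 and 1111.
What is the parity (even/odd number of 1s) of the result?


1111 = 15
1111 = 15
Sum = 30 = 11110
1s count = 4

even parity (4 ones in 11110)


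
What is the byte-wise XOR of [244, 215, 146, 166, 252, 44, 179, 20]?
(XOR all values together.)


XOR chain: 244 ^ 215 ^ 146 ^ 166 ^ 252 ^ 44 ^ 179 ^ 20 = 96

96


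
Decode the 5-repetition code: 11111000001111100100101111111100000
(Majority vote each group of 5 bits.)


Groups: 11111, 00000, 11111, 00100, 10111, 11111, 00000
Majority votes: 1010110

1010110


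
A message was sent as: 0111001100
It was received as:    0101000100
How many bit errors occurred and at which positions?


XOR: 0010001000

2 error(s) at position(s): 2, 6


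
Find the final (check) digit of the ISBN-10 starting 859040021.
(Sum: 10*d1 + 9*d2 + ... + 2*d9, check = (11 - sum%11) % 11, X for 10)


Weighted sum: 229
229 mod 11 = 9

Check digit: 2


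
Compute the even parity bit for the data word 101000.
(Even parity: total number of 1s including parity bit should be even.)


Number of 1s in data: 2
Parity bit: 0

0


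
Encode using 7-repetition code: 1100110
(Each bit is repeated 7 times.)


Each bit -> 7 copies

1111111111111100000000000000111111111111110000000


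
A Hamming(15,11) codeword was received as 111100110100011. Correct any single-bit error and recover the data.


Syndrome = 0: no error detected

Data: 10010100011 (no errors)


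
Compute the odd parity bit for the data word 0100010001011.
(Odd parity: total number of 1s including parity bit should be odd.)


Number of 1s in data: 5
Parity bit: 0

0


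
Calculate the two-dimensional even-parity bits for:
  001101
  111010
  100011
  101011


Row parities: 1010
Column parities: 111111

Row P: 1010, Col P: 111111, Corner: 0


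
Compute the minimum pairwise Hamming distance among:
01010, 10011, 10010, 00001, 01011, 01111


Comparing all pairs, minimum distance: 1
Can detect 0 errors, correct 0 errors

1


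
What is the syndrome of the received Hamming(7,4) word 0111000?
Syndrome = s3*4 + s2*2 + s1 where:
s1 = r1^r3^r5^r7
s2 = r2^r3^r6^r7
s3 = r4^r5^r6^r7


s1=1, s2=0, s3=1

Syndrome = 5 (error at position 5)


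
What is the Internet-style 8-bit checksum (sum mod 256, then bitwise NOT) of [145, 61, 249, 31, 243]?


Sum = 729 mod 256 = 217
Complement = 38

38


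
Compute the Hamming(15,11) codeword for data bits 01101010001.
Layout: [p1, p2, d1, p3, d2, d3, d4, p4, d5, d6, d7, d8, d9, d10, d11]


Parity bits: p1=0, p2=1, p3=1, p4=1

010111011010001


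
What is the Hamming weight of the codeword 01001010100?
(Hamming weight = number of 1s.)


Counting 1s in 01001010100

4


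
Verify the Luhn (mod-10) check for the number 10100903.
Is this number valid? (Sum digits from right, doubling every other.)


Luhn sum = 16
16 mod 10 = 6

Invalid (Luhn sum mod 10 = 6)


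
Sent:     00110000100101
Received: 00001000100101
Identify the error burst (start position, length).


XOR: 00111000000000

Burst at position 2, length 3


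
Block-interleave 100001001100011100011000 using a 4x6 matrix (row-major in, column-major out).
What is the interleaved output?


Matrix:
  100001
  001100
  011100
  011000
Read columns: 100000110111011000001000

100000110111011000001000


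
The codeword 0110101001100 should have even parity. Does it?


Number of 1s: 6

Yes, parity is correct (6 ones)


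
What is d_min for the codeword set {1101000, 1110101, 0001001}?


Comparing all pairs, minimum distance: 3
Can detect 2 errors, correct 1 errors

3


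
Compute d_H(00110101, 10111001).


XOR: 10001100
Count of 1s: 3

3


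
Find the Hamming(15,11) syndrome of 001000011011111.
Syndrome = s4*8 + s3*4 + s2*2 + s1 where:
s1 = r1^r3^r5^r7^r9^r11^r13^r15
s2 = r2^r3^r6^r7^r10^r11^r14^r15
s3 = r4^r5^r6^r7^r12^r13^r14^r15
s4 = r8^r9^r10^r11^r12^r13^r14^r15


s1=1, s2=0, s3=0, s4=1

Syndrome = 9 (error at position 9)


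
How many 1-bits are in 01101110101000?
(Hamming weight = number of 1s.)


Counting 1s in 01101110101000

7


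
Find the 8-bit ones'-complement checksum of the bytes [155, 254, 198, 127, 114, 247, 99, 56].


Sum = 1250 mod 256 = 226
Complement = 29

29


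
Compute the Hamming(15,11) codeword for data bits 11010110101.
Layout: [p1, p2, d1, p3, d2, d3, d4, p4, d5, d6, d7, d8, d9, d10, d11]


Parity bits: p1=0, p2=1, p3=0, p4=0

011010100110101


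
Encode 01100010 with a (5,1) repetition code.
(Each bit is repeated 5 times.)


Each bit -> 5 copies

0000011111111110000000000000001111100000


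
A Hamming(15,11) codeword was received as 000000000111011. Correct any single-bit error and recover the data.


Syndrome = 12: error at position 12

Data: 00000110011 (corrected bit 12)


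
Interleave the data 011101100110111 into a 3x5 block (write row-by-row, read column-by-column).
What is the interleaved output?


Matrix:
  01110
  11001
  10111
Read columns: 011110101101011

011110101101011


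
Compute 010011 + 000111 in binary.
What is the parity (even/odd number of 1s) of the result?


010011 = 19
000111 = 7
Sum = 26 = 11010
1s count = 3

odd parity (3 ones in 11010)


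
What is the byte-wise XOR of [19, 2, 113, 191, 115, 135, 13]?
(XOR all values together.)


XOR chain: 19 ^ 2 ^ 113 ^ 191 ^ 115 ^ 135 ^ 13 = 38

38


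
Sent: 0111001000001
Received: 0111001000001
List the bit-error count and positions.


XOR: 0000000000000

0 errors (received matches sent)


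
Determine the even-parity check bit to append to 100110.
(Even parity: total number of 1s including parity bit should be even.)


Number of 1s in data: 3
Parity bit: 1

1


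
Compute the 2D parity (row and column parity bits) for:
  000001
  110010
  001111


Row parities: 110
Column parities: 111100

Row P: 110, Col P: 111100, Corner: 0


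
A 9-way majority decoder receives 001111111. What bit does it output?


Ones: 7 out of 9
Threshold: 5

1 (7/9 voted 1)


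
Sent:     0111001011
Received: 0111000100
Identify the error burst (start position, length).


XOR: 0000001111

Burst at position 6, length 4


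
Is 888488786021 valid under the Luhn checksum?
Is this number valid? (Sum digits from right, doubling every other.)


Luhn sum = 62
62 mod 10 = 2

Invalid (Luhn sum mod 10 = 2)


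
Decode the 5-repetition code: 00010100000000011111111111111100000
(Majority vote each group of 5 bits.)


Groups: 00010, 10000, 00000, 11111, 11111, 11111, 00000
Majority votes: 0001110

0001110


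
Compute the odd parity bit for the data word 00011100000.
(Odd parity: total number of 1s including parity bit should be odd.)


Number of 1s in data: 3
Parity bit: 0

0


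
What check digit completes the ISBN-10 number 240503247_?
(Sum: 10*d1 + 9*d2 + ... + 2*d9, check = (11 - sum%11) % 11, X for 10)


Weighted sum: 140
140 mod 11 = 8

Check digit: 3


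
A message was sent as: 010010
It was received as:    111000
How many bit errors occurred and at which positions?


XOR: 101010

3 error(s) at position(s): 0, 2, 4


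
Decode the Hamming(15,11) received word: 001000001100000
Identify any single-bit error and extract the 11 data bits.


Syndrome = 0: no error detected

Data: 10001100000 (no errors)


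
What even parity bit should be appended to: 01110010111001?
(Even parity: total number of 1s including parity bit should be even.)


Number of 1s in data: 8
Parity bit: 0

0


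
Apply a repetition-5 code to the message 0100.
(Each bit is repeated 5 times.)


Each bit -> 5 copies

00000111110000000000


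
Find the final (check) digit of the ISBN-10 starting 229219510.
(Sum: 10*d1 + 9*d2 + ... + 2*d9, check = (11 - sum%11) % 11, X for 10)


Weighted sum: 198
198 mod 11 = 0

Check digit: 0


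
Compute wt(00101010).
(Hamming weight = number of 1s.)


Counting 1s in 00101010

3


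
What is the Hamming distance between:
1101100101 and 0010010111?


XOR: 1111110010
Count of 1s: 7

7


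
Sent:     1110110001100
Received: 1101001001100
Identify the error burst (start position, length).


XOR: 0011111000000

Burst at position 2, length 5


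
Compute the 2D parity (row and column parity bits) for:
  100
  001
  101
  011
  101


Row parities: 11000
Column parities: 110

Row P: 11000, Col P: 110, Corner: 0


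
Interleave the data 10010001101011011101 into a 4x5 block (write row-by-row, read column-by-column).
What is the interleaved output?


Matrix:
  10010
  00110
  10110
  11101
Read columns: 10110001011111100001

10110001011111100001


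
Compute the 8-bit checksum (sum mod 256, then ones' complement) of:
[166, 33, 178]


Sum = 377 mod 256 = 121
Complement = 134

134


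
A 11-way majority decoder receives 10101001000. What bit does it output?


Ones: 4 out of 11
Threshold: 6

0 (4/11 voted 1)


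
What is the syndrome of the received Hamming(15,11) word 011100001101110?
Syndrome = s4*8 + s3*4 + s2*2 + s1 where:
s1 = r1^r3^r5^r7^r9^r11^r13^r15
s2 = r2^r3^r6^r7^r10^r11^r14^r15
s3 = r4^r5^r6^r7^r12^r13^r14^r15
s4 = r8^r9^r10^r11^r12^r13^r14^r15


s1=1, s2=0, s3=0, s4=1

Syndrome = 9 (error at position 9)


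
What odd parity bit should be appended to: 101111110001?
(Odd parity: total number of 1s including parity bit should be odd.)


Number of 1s in data: 8
Parity bit: 1

1


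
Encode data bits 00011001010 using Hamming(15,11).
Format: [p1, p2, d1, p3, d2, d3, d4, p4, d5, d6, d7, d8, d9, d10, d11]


Parity bits: p1=0, p2=0, p3=1, p4=1

000100111001010


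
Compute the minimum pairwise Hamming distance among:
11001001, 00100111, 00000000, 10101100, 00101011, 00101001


Comparing all pairs, minimum distance: 1
Can detect 0 errors, correct 0 errors

1


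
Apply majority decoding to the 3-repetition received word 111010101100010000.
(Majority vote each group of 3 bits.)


Groups: 111, 010, 101, 100, 010, 000
Majority votes: 101000

101000


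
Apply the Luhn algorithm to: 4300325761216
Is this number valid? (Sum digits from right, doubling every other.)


Luhn sum = 45
45 mod 10 = 5

Invalid (Luhn sum mod 10 = 5)


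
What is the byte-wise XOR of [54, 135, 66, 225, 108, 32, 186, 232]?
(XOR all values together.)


XOR chain: 54 ^ 135 ^ 66 ^ 225 ^ 108 ^ 32 ^ 186 ^ 232 = 12

12


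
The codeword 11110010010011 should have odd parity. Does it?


Number of 1s: 8

No, parity error (8 ones)


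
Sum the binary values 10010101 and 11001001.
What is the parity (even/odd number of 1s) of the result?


10010101 = 149
11001001 = 201
Sum = 350 = 101011110
1s count = 6

even parity (6 ones in 101011110)


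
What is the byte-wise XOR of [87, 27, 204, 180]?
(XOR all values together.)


XOR chain: 87 ^ 27 ^ 204 ^ 180 = 52

52


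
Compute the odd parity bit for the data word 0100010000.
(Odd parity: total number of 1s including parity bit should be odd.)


Number of 1s in data: 2
Parity bit: 1

1


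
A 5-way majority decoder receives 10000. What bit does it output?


Ones: 1 out of 5
Threshold: 3

0 (1/5 voted 1)


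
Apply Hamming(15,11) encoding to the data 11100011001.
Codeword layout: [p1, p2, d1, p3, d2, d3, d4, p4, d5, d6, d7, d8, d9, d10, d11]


Parity bits: p1=0, p2=0, p3=0, p4=1

001011010011001


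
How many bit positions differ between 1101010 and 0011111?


XOR: 1110101
Count of 1s: 5

5


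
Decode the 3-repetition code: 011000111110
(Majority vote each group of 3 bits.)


Groups: 011, 000, 111, 110
Majority votes: 1011

1011


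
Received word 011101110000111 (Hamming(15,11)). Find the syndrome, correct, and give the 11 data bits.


Syndrome = 0: no error detected

Data: 10110000111 (no errors)


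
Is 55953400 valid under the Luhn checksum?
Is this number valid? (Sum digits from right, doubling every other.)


Luhn sum = 30
30 mod 10 = 0

Valid (Luhn sum mod 10 = 0)


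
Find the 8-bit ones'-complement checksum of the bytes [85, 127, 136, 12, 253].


Sum = 613 mod 256 = 101
Complement = 154

154


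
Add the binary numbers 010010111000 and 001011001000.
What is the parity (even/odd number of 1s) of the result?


010010111000 = 1208
001011001000 = 712
Sum = 1920 = 11110000000
1s count = 4

even parity (4 ones in 11110000000)


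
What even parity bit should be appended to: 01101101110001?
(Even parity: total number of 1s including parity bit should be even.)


Number of 1s in data: 8
Parity bit: 0

0


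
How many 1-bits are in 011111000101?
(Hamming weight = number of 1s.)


Counting 1s in 011111000101

7


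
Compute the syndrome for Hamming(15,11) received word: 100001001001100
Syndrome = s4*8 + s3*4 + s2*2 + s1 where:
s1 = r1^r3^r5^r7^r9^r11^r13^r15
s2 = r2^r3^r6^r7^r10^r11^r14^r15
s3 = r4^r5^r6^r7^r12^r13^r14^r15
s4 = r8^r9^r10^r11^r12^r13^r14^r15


s1=1, s2=1, s3=1, s4=1

Syndrome = 15 (error at position 15)


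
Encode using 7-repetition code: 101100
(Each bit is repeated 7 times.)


Each bit -> 7 copies

111111100000001111111111111100000000000000


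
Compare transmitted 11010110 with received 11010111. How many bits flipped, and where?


XOR: 00000001

1 error(s) at position(s): 7


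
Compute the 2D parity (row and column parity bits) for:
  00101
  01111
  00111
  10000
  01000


Row parities: 00111
Column parities: 10101

Row P: 00111, Col P: 10101, Corner: 1


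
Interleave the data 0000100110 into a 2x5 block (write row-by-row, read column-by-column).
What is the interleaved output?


Matrix:
  00001
  00110
Read columns: 0000010110

0000010110


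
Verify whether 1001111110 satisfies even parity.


Number of 1s: 7

No, parity error (7 ones)


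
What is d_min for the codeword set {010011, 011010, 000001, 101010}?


Comparing all pairs, minimum distance: 2
Can detect 1 errors, correct 0 errors

2


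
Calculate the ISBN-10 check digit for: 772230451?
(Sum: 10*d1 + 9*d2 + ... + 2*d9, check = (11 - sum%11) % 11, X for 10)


Weighted sum: 214
214 mod 11 = 5

Check digit: 6


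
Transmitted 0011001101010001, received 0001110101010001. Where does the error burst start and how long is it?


XOR: 0010111000000000

Burst at position 2, length 5


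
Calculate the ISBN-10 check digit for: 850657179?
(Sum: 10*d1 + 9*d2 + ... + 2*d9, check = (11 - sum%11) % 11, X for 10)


Weighted sum: 275
275 mod 11 = 0

Check digit: 0


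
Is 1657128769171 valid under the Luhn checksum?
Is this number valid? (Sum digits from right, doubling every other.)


Luhn sum = 54
54 mod 10 = 4

Invalid (Luhn sum mod 10 = 4)


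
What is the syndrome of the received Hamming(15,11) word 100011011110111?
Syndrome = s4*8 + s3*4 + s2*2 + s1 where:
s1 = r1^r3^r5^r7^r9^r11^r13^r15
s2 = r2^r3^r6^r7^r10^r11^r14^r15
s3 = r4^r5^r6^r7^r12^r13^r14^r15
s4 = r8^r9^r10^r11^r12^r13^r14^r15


s1=0, s2=1, s3=1, s4=1

Syndrome = 14 (error at position 14)


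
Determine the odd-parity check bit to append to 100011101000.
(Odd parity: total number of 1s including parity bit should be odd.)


Number of 1s in data: 5
Parity bit: 0

0


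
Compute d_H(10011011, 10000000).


XOR: 00011011
Count of 1s: 4

4


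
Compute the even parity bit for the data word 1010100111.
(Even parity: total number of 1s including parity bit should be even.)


Number of 1s in data: 6
Parity bit: 0

0


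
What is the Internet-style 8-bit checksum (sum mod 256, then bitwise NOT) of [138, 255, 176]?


Sum = 569 mod 256 = 57
Complement = 198

198


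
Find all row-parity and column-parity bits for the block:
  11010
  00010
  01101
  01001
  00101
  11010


Row parities: 111001
Column parities: 00011

Row P: 111001, Col P: 00011, Corner: 0


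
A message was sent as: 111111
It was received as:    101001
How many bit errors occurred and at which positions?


XOR: 010110

3 error(s) at position(s): 1, 3, 4


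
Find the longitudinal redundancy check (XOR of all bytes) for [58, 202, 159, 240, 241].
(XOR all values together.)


XOR chain: 58 ^ 202 ^ 159 ^ 240 ^ 241 = 110

110


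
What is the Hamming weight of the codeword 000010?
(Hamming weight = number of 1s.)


Counting 1s in 000010

1


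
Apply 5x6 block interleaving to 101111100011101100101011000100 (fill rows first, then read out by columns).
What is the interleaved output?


Matrix:
  101111
  100011
  101100
  101011
  000100
Read columns: 111100000010110101011101011010

111100000010110101011101011010


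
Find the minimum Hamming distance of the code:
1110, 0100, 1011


Comparing all pairs, minimum distance: 2
Can detect 1 errors, correct 0 errors

2


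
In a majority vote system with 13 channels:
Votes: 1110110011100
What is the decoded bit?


Ones: 8 out of 13
Threshold: 7

1 (8/13 voted 1)


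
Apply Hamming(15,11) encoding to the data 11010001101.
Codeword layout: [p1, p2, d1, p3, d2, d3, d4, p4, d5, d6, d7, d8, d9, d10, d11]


Parity bits: p1=1, p2=1, p3=1, p4=1

111110110001101


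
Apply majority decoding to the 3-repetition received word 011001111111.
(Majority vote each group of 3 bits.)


Groups: 011, 001, 111, 111
Majority votes: 1011

1011


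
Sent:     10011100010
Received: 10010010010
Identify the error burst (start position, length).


XOR: 00001110000

Burst at position 4, length 3


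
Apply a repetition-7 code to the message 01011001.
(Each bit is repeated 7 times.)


Each bit -> 7 copies

00000001111111000000011111111111111000000000000001111111


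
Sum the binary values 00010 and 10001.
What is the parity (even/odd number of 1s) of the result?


00010 = 2
10001 = 17
Sum = 19 = 10011
1s count = 3

odd parity (3 ones in 10011)


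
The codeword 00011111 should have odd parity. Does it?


Number of 1s: 5

Yes, parity is correct (5 ones)


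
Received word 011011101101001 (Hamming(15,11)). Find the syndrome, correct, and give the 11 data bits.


Syndrome = 5: error at position 5

Data: 10111101001 (corrected bit 5)


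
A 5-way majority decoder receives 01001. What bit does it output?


Ones: 2 out of 5
Threshold: 3

0 (2/5 voted 1)


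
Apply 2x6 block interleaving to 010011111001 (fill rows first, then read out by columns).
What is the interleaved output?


Matrix:
  010011
  111001
Read columns: 011101001011

011101001011


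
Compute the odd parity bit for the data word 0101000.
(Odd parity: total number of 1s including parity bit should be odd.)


Number of 1s in data: 2
Parity bit: 1

1


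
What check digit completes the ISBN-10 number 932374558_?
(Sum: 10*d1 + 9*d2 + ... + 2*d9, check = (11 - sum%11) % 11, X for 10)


Weighted sum: 267
267 mod 11 = 3

Check digit: 8


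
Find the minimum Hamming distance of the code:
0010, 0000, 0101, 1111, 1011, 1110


Comparing all pairs, minimum distance: 1
Can detect 0 errors, correct 0 errors

1


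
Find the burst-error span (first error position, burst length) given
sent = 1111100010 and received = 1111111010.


XOR: 0000011000

Burst at position 5, length 2


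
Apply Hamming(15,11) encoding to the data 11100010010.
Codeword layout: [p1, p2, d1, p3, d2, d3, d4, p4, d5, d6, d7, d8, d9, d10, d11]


Parity bits: p1=1, p2=0, p3=1, p4=0

101111000010010


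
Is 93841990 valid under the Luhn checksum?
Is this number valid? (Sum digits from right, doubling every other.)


Luhn sum = 43
43 mod 10 = 3

Invalid (Luhn sum mod 10 = 3)


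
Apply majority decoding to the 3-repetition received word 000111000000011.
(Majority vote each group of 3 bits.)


Groups: 000, 111, 000, 000, 011
Majority votes: 01001

01001


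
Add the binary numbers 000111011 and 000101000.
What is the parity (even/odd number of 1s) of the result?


000111011 = 59
000101000 = 40
Sum = 99 = 1100011
1s count = 4

even parity (4 ones in 1100011)


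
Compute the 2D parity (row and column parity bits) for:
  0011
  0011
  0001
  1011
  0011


Row parities: 00110
Column parities: 1001

Row P: 00110, Col P: 1001, Corner: 0


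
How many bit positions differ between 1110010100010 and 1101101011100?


XOR: 0011111111110
Count of 1s: 10

10


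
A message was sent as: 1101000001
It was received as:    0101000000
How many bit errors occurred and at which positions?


XOR: 1000000001

2 error(s) at position(s): 0, 9


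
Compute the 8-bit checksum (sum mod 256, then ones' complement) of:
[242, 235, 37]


Sum = 514 mod 256 = 2
Complement = 253

253


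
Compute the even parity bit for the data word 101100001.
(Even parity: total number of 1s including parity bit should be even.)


Number of 1s in data: 4
Parity bit: 0

0


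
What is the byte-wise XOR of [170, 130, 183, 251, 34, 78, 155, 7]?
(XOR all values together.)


XOR chain: 170 ^ 130 ^ 183 ^ 251 ^ 34 ^ 78 ^ 155 ^ 7 = 148

148


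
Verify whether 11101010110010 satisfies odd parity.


Number of 1s: 8

No, parity error (8 ones)


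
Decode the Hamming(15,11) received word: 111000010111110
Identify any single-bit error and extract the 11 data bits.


Syndrome = 6: error at position 6

Data: 10100111110 (corrected bit 6)


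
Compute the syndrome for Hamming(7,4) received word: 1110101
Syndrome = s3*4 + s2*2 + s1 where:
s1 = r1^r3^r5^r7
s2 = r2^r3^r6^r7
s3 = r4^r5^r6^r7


s1=0, s2=1, s3=0

Syndrome = 2 (error at position 2)


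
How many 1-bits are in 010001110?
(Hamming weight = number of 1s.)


Counting 1s in 010001110

4


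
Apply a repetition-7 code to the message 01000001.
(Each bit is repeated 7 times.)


Each bit -> 7 copies

00000001111111000000000000000000000000000000000001111111


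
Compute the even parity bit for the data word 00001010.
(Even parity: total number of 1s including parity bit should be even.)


Number of 1s in data: 2
Parity bit: 0

0


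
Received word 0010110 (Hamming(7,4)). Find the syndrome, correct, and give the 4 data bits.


Syndrome = 0: no error detected

Data: 1110 (no errors)


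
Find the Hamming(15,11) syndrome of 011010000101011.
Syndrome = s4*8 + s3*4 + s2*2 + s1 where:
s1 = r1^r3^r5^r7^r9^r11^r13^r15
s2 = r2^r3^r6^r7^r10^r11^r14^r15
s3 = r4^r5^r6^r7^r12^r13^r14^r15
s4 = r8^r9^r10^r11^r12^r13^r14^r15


s1=1, s2=1, s3=0, s4=0

Syndrome = 3 (error at position 3)


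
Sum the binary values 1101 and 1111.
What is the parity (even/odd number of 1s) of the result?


1101 = 13
1111 = 15
Sum = 28 = 11100
1s count = 3

odd parity (3 ones in 11100)


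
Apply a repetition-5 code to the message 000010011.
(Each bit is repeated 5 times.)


Each bit -> 5 copies

000000000000000000001111100000000001111111111


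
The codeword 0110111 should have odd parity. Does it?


Number of 1s: 5

Yes, parity is correct (5 ones)


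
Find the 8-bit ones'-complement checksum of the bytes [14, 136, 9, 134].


Sum = 293 mod 256 = 37
Complement = 218

218


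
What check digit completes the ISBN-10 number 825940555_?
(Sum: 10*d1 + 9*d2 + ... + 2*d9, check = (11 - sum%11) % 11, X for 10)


Weighted sum: 270
270 mod 11 = 6

Check digit: 5


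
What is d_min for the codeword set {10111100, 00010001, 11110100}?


Comparing all pairs, minimum distance: 2
Can detect 1 errors, correct 0 errors

2


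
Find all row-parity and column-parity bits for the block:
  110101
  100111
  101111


Row parities: 001
Column parities: 111101

Row P: 001, Col P: 111101, Corner: 1


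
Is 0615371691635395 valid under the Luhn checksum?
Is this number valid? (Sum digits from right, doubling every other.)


Luhn sum = 68
68 mod 10 = 8

Invalid (Luhn sum mod 10 = 8)


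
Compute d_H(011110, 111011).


XOR: 100101
Count of 1s: 3

3


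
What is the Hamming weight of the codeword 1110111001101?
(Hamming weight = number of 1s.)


Counting 1s in 1110111001101

9


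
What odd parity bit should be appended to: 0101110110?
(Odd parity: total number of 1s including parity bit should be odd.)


Number of 1s in data: 6
Parity bit: 1

1


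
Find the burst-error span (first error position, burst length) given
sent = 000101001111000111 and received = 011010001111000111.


XOR: 011111000000000000

Burst at position 1, length 5


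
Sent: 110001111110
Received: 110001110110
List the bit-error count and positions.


XOR: 000000001000

1 error(s) at position(s): 8


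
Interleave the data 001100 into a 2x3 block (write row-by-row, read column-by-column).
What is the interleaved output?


Matrix:
  001
  100
Read columns: 010010

010010


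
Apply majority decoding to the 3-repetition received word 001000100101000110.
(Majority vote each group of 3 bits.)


Groups: 001, 000, 100, 101, 000, 110
Majority votes: 000101

000101


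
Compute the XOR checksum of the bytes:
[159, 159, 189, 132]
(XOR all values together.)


XOR chain: 159 ^ 159 ^ 189 ^ 132 = 57

57


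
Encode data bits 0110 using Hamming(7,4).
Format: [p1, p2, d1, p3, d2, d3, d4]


Parity bits: p1=1, p2=1, p3=0

1100110


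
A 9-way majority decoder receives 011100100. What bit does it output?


Ones: 4 out of 9
Threshold: 5

0 (4/9 voted 1)


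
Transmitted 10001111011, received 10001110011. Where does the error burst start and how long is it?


XOR: 00000001000

Burst at position 7, length 1


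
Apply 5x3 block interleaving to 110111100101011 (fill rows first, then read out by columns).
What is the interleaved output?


Matrix:
  110
  111
  100
  101
  011
Read columns: 111101100101011

111101100101011


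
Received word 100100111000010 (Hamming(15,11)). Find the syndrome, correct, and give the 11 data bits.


Syndrome = 13: error at position 13

Data: 00011000110 (corrected bit 13)


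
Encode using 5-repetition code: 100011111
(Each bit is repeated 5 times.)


Each bit -> 5 copies

111110000000000000001111111111111111111111111


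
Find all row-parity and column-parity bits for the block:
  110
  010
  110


Row parities: 010
Column parities: 010

Row P: 010, Col P: 010, Corner: 1


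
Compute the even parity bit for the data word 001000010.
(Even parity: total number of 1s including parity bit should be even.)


Number of 1s in data: 2
Parity bit: 0

0


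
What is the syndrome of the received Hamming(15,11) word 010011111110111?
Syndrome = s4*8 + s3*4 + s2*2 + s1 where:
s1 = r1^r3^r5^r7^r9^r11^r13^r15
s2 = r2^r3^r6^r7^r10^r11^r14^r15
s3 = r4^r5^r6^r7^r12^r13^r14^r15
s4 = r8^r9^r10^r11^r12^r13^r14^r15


s1=0, s2=1, s3=0, s4=1

Syndrome = 10 (error at position 10)


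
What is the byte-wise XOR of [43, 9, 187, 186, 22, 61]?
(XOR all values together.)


XOR chain: 43 ^ 9 ^ 187 ^ 186 ^ 22 ^ 61 = 8

8


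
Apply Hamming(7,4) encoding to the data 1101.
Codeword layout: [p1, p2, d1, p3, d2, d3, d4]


Parity bits: p1=1, p2=0, p3=0

1010101


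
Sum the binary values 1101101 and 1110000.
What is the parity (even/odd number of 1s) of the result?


1101101 = 109
1110000 = 112
Sum = 221 = 11011101
1s count = 6

even parity (6 ones in 11011101)


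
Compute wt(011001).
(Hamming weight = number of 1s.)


Counting 1s in 011001

3


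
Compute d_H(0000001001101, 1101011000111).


XOR: 1101010001010
Count of 1s: 6

6


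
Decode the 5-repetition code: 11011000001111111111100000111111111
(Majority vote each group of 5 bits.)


Groups: 11011, 00000, 11111, 11111, 10000, 01111, 11111
Majority votes: 1011011

1011011
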